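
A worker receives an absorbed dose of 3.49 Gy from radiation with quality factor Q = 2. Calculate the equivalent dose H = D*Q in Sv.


H = D * Q
H = 3.49 * 2
H = 6.9800 Sv

6.9800


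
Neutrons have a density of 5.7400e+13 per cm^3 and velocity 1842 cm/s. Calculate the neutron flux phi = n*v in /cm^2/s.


phi = n * v
phi = 5.7400e+13 * 1842
phi = 1.0573e+17 /cm^2/s

1.0573e+17


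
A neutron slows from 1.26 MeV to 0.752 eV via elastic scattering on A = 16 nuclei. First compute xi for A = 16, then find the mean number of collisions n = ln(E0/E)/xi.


xi = 1 + (A-1)^2/(2A)*ln((A-1)/(A+1)) = 0.1199467 (for A = 16)
n = ln(E0/E) / xi
n = ln(1.26e6 / 0.752) / 0.1199467
n = ln(1.675532e+06) / 0.1199467 = 119.48

119.48


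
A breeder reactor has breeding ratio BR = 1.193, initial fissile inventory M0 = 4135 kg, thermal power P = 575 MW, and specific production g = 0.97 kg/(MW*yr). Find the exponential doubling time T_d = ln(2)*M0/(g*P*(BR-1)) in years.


Breeding gain G = BR - 1 = 1.193 - 1 = 0.193
Fissile production rate = g * P * G = 0.97 * 575 * 0.193 = 107.64575 kg/yr
T_d = ln(2) * M0 / (g * P * G)
T_d = ln(2) * 4135 / 107.64575 = 26.626 yr

26.626


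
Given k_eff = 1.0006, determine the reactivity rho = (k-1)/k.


rho = (k_eff - 1) / k_eff
rho = (1.0006 - 1) / 1.0006
rho = 5.9964e-04

5.9964e-04


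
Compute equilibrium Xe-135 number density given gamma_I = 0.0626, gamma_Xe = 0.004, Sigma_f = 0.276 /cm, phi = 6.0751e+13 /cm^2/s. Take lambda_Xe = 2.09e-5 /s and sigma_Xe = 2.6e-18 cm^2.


Xe_eq = (gamma_I + gamma_Xe) * Sigma_f * phi / (lambda_Xe + sigma_Xe * phi)
Numerator = (0.0626 + 0.004) * 0.276 * 6.0751e+13 = 1.116701e+12
Denominator = 2.09e-5 + 2.6e-18 * 6.0751e+13 = 1.788526e-04
Xe_eq = 1.116701e+12 / 1.788526e-04 = 6.2437e+15 /cm^3

6.2437e+15


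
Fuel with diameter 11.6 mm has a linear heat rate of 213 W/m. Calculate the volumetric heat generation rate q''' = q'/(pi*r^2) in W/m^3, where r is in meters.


r = D / 2 / 1000 = 11.6 / 2 / 1000 = 0.0058 m
q''' = q' / (pi * r^2)
q''' = 213 / (pi * 0.0058^2)
q''' = 2.0155e+06 W/m^3

2.0155e+06


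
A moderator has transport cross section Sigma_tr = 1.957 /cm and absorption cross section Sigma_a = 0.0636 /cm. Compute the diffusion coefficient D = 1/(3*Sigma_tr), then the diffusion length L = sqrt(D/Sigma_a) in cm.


D = 1 / (3 * Sigma_tr) = 1 / (3 * 1.957) = 0.1703287 cm
L = sqrt(D / Sigma_a)
L = sqrt(0.1703287 / 0.0636)
L = 1.6365 cm

1.6365


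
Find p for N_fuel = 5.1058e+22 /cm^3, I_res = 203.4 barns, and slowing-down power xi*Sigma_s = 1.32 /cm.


p = exp(-N * I * 1e-24 / (xi*Sigma_s))
p = exp(-5.1058e+22 * 203.4 * 1e-24 / 1.32)
p = 3.8296e-04

3.8296e-04


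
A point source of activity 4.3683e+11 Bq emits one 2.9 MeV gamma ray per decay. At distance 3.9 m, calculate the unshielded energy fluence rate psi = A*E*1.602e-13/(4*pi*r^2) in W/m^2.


psi = A * E * 1.602e-13 / (4*pi*r^2)
psi = 4.3683e+11 * 2.9 * 1.602e-13 / (4*pi*3.9^2)
psi = 0.0010618 W/m^2

0.0010618


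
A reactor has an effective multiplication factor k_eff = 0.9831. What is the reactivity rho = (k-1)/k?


rho = (k_eff - 1) / k_eff
rho = (0.9831 - 1) / 0.9831
rho = -0.017191

-0.017191


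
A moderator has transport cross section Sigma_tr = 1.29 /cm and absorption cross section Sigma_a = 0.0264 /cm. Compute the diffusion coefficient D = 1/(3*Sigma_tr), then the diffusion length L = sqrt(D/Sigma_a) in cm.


D = 1 / (3 * Sigma_tr) = 1 / (3 * 1.29) = 0.2583979 cm
L = sqrt(D / Sigma_a)
L = sqrt(0.2583979 / 0.0264)
L = 3.1285 cm

3.1285


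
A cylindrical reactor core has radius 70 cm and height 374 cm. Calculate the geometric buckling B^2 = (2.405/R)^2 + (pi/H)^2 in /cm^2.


B^2 = (2.405/R)^2 + (pi/H)^2
B^2 = (2.405/70)^2 + (pi/374)^2
B^2 = 0.0012510 /cm^2

0.0012510


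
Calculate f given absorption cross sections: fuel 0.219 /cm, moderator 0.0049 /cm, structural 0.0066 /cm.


f = Sigma_a_fuel / (Sigma_a_fuel + Sigma_a_mod + Sigma_a_other)
f = 0.219 / (0.219 + 0.0049 + 0.0066)
f = 0.95011

0.95011


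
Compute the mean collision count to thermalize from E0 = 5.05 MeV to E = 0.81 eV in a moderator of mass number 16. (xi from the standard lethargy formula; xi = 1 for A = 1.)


xi = 1 + (A-1)^2/(2A)*ln((A-1)/(A+1)) = 0.1199467 (for A = 16)
n = ln(E0/E) / xi
n = ln(5.05e6 / 0.81) / 0.1199467
n = ln(6.234568e+06) / 0.1199467 = 130.44

130.44


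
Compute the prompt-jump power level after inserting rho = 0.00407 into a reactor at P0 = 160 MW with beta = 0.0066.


P1/P0 = beta / (beta - rho)
P1/P0 = 0.0066 / (0.0066 - 0.00407) = 2.608696
P1 = 160 * 2.608696 = 417.39 MW

417.39


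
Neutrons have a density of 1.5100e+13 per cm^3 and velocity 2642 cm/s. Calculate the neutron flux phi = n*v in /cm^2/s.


phi = n * v
phi = 1.5100e+13 * 2642
phi = 3.9894e+16 /cm^2/s

3.9894e+16


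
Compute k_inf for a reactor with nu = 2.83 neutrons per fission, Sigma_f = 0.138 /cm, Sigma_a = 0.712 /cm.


k_inf = nu * Sigma_f / Sigma_a
k_inf = 2.83 * 0.138 / 0.712
k_inf = 0.54851

0.54851


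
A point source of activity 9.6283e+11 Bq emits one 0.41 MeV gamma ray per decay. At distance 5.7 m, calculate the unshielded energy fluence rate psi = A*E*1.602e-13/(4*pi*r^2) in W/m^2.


psi = A * E * 1.602e-13 / (4*pi*r^2)
psi = 9.6283e+11 * 0.41 * 1.602e-13 / (4*pi*5.7^2)
psi = 1.5489e-04 W/m^2

1.5489e-04


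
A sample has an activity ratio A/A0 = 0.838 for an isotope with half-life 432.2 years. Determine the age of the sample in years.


lambda = ln(2) / t_half = ln(2) / 432.2 = 0.001603765 /yr
t = -ln(A/A0) / lambda
t = -ln(0.838) / 0.001603765
t = 110.20 yr

110.20


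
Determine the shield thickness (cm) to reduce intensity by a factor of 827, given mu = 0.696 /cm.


x = ln(factor) / mu
x = ln(827) / 0.696
x = 9.6520 cm

9.6520


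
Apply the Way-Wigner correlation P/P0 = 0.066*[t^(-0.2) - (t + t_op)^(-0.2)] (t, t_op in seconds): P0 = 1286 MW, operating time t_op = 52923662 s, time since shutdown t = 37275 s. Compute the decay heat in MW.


P/P0 = 0.066 * [t^(-0.2) - (t + t_op)^(-0.2)]
P/P0 = 0.066 * [37275^(-0.2) - (37275 + 52923662)^(-0.2)]
P/P0 = 0.066 * [0.1218194 - 0.02852390] = 0.006157503
P = 1286 * 0.006157503 = 7.9185 MW

7.9185


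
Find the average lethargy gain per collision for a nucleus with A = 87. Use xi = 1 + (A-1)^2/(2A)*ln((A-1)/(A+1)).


xi = 1 + (A-1)^2/(2A) * ln((A-1)/(A+1))
xi = 1 + (87-1)^2/(2*87) * ln((87-1)/(87 +1))
xi = 0.022813

0.022813


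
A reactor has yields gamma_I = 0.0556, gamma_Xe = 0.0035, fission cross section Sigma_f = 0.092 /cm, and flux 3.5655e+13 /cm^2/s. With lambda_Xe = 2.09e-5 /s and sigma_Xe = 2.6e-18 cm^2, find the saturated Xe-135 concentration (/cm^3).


Xe_eq = (gamma_I + gamma_Xe) * Sigma_f * phi / (lambda_Xe + sigma_Xe * phi)
Numerator = (0.0556 + 0.0035) * 0.092 * 3.5655e+13 = 1.938634e+11
Denominator = 2.09e-5 + 2.6e-18 * 3.5655e+13 = 1.136030e-04
Xe_eq = 1.938634e+11 / 1.136030e-04 = 1.7065e+15 /cm^3

1.7065e+15


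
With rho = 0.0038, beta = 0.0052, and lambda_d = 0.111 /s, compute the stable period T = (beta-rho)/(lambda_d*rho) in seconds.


T = (beta - rho) / (lambda_d * rho)
T = (0.0052 - 0.0038) / (0.111 * 0.0038)
T = 3.3191 s

3.3191


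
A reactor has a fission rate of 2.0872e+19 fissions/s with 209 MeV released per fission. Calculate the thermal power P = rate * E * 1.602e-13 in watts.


P = fission_rate * E_MeV * 1.602e-13
P = 2.0872e+19 * 209 * 1.602e-13
P = 6.9883e+08 W

6.9883e+08


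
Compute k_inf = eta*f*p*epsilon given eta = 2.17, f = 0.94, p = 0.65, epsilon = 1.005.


k_inf = eta * f * p * epsilon
k_inf = 2.17 * 0.94 * 0.65 * 1.005
k_inf = 1.3325

1.3325


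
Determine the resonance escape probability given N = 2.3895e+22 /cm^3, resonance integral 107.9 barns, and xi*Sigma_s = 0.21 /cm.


p = exp(-N * I * 1e-24 / (xi*Sigma_s))
p = exp(-2.3895e+22 * 107.9 * 1e-24 / 0.21)
p = 4.6554e-06

4.6554e-06


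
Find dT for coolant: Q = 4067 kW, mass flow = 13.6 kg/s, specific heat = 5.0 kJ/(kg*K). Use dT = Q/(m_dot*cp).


dT = Q / (m_dot * cp)
dT = 4067 / (13.6 * 5.0)
dT = 59.809 C

59.809


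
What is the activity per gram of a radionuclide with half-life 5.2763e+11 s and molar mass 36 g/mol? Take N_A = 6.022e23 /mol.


lambda = ln(2) / t_half = ln(2) / 5.2763e+11 = 1.313699e-12 /s
SA = lambda * N_A / M
SA = 1.313699e-12 * 6.022e23 / 36
SA = 2.1975e+10 Bq/g

2.1975e+10


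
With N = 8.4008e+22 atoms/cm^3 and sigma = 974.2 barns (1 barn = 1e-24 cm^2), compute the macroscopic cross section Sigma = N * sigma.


Sigma = N * sigma_barns * 1e-24
Sigma = 8.4008e+22 * 974.2 * 1e-24
Sigma = 81.841 /cm

81.841


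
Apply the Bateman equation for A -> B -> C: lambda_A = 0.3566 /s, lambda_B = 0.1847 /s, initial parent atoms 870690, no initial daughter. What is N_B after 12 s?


N_B(t) = lambda_A * N_A0 / (lambda_B - lambda_A) * [exp(-lambda_A*t) - exp(-lambda_B*t)]
exp(-0.3566*12) = 0.01385374; exp(-0.1847*12) = 0.1090008
N_B = 0.3566 * 870690 / (0.1847 - 0.3566) * (0.01385374 - 0.1090008)
N_B = 171856

171856


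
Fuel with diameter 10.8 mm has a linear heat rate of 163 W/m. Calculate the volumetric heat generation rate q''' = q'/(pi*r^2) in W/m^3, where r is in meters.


r = D / 2 / 1000 = 10.8 / 2 / 1000 = 0.0054 m
q''' = q' / (pi * r^2)
q''' = 163 / (pi * 0.0054^2)
q''' = 1.7793e+06 W/m^3

1.7793e+06


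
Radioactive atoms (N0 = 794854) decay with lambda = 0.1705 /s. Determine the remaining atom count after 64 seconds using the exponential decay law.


N = N0 * exp(-lambda * t)
N = 794854 * exp(-0.1705 * 64)
N = 14.497

14.497


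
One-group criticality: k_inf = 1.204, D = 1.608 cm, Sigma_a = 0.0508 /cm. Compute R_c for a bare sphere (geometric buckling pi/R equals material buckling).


L^2 = D / Sigma_a = 1.608 / 0.0508 = 31.65354 cm^2
B_m^2 = (k_inf - 1) / L^2 = (1.204 - 1) / 31.65354 = 0.006444777 /cm^2
For a bare sphere: B_g = pi/R, so R_c = pi / sqrt(B_m^2)
R_c = pi / sqrt(0.006444777) = 39.133 cm

39.133


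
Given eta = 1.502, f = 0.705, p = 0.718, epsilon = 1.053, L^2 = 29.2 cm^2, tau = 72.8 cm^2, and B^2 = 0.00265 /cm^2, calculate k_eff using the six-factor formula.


k_inf = eta*f*p*eps = 1.502*0.705*0.718*1.053 = 0.8005931
P_TNL = 1/(1 + L^2*B^2) = 1/(1 + 29.2*0.00265) = 0.9281776
P_FNL = exp(-B^2*tau) = exp(-0.00265*72.8) = 0.8245479
k_eff = k_inf * P_TNL * P_FNL = 0.8005931 * 0.9281776 * 0.8245479
k_eff = 0.61272

0.61272


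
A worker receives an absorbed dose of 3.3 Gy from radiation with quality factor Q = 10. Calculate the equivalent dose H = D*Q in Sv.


H = D * Q
H = 3.3 * 10
H = 33.000 Sv

33.000


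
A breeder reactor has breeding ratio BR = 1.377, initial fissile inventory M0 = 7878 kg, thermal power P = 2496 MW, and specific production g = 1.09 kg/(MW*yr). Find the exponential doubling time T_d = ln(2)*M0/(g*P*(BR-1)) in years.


Breeding gain G = BR - 1 = 1.377 - 1 = 0.377
Fissile production rate = g * P * G = 1.09 * 2496 * 0.377 = 1025.68128 kg/yr
T_d = ln(2) * M0 / (g * P * G)
T_d = ln(2) * 7878 / 1025.68128 = 5.3239 yr

5.3239


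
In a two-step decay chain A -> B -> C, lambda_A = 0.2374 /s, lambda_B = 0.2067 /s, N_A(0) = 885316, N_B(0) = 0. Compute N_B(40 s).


N_B(t) = lambda_A * N_A0 / (lambda_B - lambda_A) * [exp(-lambda_A*t) - exp(-lambda_B*t)]
exp(-0.2374*40) = 7.515184e-05; exp(-0.2067*40) = 2.565980e-04
N_B = 0.2374 * 885316 / (0.2067 - 0.2374) * (7.515184e-05 - 2.565980e-04)
N_B = 1242.2

1242.2


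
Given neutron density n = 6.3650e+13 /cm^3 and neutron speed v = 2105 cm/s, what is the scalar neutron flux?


phi = n * v
phi = 6.3650e+13 * 2105
phi = 1.3398e+17 /cm^2/s

1.3398e+17


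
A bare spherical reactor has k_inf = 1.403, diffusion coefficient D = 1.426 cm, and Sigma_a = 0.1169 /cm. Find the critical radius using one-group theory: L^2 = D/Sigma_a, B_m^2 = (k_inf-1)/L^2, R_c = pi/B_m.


L^2 = D / Sigma_a = 1.426 / 0.1169 = 12.19846 cm^2
B_m^2 = (k_inf - 1) / L^2 = (1.403 - 1) / 12.19846 = 0.03303696 /cm^2
For a bare sphere: B_g = pi/R, so R_c = pi / sqrt(B_m^2)
R_c = pi / sqrt(0.03303696) = 17.284 cm

17.284


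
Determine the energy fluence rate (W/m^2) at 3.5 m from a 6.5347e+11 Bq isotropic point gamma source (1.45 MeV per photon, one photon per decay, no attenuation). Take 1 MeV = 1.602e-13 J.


psi = A * E * 1.602e-13 / (4*pi*r^2)
psi = 6.5347e+11 * 1.45 * 1.602e-13 / (4*pi*3.5^2)
psi = 9.8608e-04 W/m^2

9.8608e-04


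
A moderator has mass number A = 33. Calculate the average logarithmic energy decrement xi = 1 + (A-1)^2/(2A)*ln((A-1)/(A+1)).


xi = 1 + (A-1)^2/(2A) * ln((A-1)/(A+1))
xi = 1 + (33-1)^2/(2*33) * ln((33-1)/(33 +1))
xi = 0.059400

0.059400


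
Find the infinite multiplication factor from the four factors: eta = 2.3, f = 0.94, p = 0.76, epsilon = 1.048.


k_inf = eta * f * p * epsilon
k_inf = 2.3 * 0.94 * 0.76 * 1.048
k_inf = 1.7220

1.7220


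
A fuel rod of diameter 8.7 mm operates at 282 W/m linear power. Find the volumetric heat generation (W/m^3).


r = D / 2 / 1000 = 8.7 / 2 / 1000 = 0.00435 m
q''' = q' / (pi * r^2)
q''' = 282 / (pi * 0.00435^2)
q''' = 4.7437e+06 W/m^3

4.7437e+06


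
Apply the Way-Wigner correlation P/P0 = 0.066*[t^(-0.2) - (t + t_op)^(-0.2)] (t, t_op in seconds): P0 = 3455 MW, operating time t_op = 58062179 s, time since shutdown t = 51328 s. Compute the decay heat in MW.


P/P0 = 0.066 * [t^(-0.2) - (t + t_op)^(-0.2)]
P/P0 = 0.066 * [51328^(-0.2) - (51328 + 58062179)^(-0.2)]
P/P0 = 0.066 * [0.1142692 - 0.02799913] = 0.005693825
P = 3455 * 0.005693825 = 19.672 MW

19.672


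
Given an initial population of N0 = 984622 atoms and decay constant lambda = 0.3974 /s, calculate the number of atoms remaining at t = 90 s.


N = N0 * exp(-lambda * t)
N = 984622 * exp(-0.3974 * 90)
N = 2.8860e-10

2.8860e-10


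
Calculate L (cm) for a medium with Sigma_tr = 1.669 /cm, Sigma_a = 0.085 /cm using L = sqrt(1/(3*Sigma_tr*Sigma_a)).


D = 1 / (3 * Sigma_tr) = 1 / (3 * 1.669) = 0.1997204 cm
L = sqrt(D / Sigma_a)
L = sqrt(0.1997204 / 0.085)
L = 1.5329 cm

1.5329


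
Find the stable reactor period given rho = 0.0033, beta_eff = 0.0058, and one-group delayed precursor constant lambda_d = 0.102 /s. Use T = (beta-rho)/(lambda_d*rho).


T = (beta - rho) / (lambda_d * rho)
T = (0.0058 - 0.0033) / (0.102 * 0.0033)
T = 7.4272 s

7.4272


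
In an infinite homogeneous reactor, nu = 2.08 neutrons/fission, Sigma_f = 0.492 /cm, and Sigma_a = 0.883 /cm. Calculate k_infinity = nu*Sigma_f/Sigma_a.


k_inf = nu * Sigma_f / Sigma_a
k_inf = 2.08 * 0.492 / 0.883
k_inf = 1.1590

1.1590


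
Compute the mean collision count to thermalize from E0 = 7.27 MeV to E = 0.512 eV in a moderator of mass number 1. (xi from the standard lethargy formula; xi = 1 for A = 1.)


xi = 1 + (A-1)^2/(2A)*ln((A-1)/(A+1)) = 1 (for A = 1)
n = ln(E0/E) / xi
n = ln(7.27e6 / 0.512) / 1
n = ln(1.419922e+07) / 1 = 16.469

16.469


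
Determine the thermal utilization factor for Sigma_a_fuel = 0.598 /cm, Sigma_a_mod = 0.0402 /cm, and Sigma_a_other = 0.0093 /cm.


f = Sigma_a_fuel / (Sigma_a_fuel + Sigma_a_mod + Sigma_a_other)
f = 0.598 / (0.598 + 0.0402 + 0.0093)
f = 0.92355

0.92355


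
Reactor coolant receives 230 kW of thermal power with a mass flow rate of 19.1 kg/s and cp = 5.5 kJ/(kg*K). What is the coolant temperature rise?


dT = Q / (m_dot * cp)
dT = 230 / (19.1 * 5.5)
dT = 2.1894 C

2.1894


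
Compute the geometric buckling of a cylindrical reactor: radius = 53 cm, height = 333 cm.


B^2 = (2.405/R)^2 + (pi/H)^2
B^2 = (2.405/53)^2 + (pi/333)^2
B^2 = 0.0021481 /cm^2

0.0021481


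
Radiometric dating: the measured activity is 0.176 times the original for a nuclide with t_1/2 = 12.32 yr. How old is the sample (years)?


lambda = ln(2) / t_half = ln(2) / 12.32 = 0.05626195 /yr
t = -ln(A/A0) / lambda
t = -ln(0.176) / 0.05626195
t = 30.878 yr

30.878


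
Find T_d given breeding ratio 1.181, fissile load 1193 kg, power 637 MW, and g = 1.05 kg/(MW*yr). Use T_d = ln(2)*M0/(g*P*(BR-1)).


Breeding gain G = BR - 1 = 1.181 - 1 = 0.181
Fissile production rate = g * P * G = 1.05 * 637 * 0.181 = 121.06185 kg/yr
T_d = ln(2) * M0 / (g * P * G)
T_d = ln(2) * 1193 / 121.06185 = 6.8306 yr

6.8306


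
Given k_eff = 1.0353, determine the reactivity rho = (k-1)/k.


rho = (k_eff - 1) / k_eff
rho = (1.0353 - 1) / 1.0353
rho = 0.034096

0.034096


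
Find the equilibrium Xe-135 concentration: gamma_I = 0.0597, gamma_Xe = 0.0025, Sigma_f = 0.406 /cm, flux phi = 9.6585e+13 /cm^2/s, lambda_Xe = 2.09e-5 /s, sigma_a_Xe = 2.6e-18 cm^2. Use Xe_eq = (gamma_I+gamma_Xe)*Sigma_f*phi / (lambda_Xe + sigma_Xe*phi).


Xe_eq = (gamma_I + gamma_Xe) * Sigma_f * phi / (lambda_Xe + sigma_Xe * phi)
Numerator = (0.0597 + 0.0025) * 0.406 * 9.6585e+13 = 2.439080e+12
Denominator = 2.09e-5 + 2.6e-18 * 9.6585e+13 = 2.720210e-04
Xe_eq = 2.439080e+12 / 2.720210e-04 = 8.9665e+15 /cm^3

8.9665e+15


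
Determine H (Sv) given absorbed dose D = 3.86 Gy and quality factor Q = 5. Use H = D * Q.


H = D * Q
H = 3.86 * 5
H = 19.300 Sv

19.300


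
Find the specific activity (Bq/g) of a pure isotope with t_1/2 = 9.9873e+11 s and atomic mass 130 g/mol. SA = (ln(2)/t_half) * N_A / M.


lambda = ln(2) / t_half = ln(2) / 9.9873e+11 = 6.940286e-13 /s
SA = lambda * N_A / M
SA = 6.940286e-13 * 6.022e23 / 130
SA = 3.2150e+09 Bq/g

3.2150e+09


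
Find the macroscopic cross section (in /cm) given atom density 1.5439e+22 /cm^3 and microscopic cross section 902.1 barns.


Sigma = N * sigma_barns * 1e-24
Sigma = 1.5439e+22 * 902.1 * 1e-24
Sigma = 13.928 /cm

13.928


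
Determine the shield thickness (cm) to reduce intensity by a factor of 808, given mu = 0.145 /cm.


x = ln(factor) / mu
x = ln(808) / 0.145
x = 46.169 cm

46.169


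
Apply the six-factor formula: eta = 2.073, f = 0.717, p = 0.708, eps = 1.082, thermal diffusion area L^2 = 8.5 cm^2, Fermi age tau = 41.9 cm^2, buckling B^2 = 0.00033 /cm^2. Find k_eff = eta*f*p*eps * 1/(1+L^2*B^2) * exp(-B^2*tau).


k_inf = eta*f*p*eps = 2.073*0.717*0.708*1.082 = 1.138620
P_TNL = 1/(1 + L^2*B^2) = 1/(1 + 8.5*0.00033) = 0.9972028
P_FNL = exp(-B^2*tau) = exp(-0.00033*41.9) = 0.9862682
k_eff = k_inf * P_TNL * P_FNL = 1.138620 * 0.9972028 * 0.9862682
k_eff = 1.1198

1.1198


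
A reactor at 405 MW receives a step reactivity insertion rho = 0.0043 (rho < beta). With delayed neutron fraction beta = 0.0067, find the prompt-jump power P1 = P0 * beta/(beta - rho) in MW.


P1/P0 = beta / (beta - rho)
P1/P0 = 0.0067 / (0.0067 - 0.0043) = 2.791667
P1 = 405 * 2.791667 = 1130.6 MW

1130.6


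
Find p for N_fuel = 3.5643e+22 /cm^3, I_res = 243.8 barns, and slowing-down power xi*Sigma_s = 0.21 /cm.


p = exp(-N * I * 1e-24 / (xi*Sigma_s))
p = exp(-3.5643e+22 * 243.8 * 1e-24 / 0.21)
p = 1.0690e-18

1.0690e-18


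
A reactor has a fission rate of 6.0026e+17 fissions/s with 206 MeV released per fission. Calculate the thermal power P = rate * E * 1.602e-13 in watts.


P = fission_rate * E_MeV * 1.602e-13
P = 6.0026e+17 * 206 * 1.602e-13
P = 1.9809e+07 W

1.9809e+07


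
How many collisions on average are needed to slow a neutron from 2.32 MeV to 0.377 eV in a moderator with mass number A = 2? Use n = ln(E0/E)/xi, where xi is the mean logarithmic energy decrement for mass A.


xi = 1 + (A-1)^2/(2A)*ln((A-1)/(A+1)) = 0.7253469 (for A = 2)
n = ln(E0/E) / xi
n = ln(2.32e6 / 0.377) / 0.7253469
n = ln(6.153846e+06) / 0.7253469 = 21.552

21.552


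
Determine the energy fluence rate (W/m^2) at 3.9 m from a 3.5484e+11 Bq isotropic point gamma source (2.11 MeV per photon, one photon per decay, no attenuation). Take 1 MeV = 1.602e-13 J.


psi = A * E * 1.602e-13 / (4*pi*r^2)
psi = 3.5484e+11 * 2.11 * 1.602e-13 / (4*pi*3.9^2)
psi = 6.2754e-04 W/m^2

6.2754e-04


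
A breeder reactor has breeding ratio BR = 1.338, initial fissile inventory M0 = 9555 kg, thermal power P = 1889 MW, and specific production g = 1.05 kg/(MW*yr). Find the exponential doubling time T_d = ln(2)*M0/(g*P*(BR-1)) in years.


Breeding gain G = BR - 1 = 1.338 - 1 = 0.338
Fissile production rate = g * P * G = 1.05 * 1889 * 0.338 = 670.4061 kg/yr
T_d = ln(2) * M0 / (g * P * G)
T_d = ln(2) * 9555 / 670.4061 = 9.8791 yr

9.8791


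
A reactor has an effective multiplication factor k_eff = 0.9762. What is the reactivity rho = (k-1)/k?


rho = (k_eff - 1) / k_eff
rho = (0.9762 - 1) / 0.9762
rho = -0.024380

-0.024380


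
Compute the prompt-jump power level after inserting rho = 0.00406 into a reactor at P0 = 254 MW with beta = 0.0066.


P1/P0 = beta / (beta - rho)
P1/P0 = 0.0066 / (0.0066 - 0.00406) = 2.598425
P1 = 254 * 2.598425 = 660.00 MW

660.00


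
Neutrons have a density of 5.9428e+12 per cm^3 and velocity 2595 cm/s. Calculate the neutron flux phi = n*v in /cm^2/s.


phi = n * v
phi = 5.9428e+12 * 2595
phi = 1.5422e+16 /cm^2/s

1.5422e+16


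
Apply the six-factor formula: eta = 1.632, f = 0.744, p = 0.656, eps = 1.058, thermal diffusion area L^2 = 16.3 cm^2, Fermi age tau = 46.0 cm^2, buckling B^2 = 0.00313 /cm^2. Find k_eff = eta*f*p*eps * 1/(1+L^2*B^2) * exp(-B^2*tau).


k_inf = eta*f*p*eps = 1.632*0.744*0.656*1.058 = 0.8427186
P_TNL = 1/(1 + L^2*B^2) = 1/(1 + 16.3*0.00313) = 0.9514576
P_FNL = exp(-B^2*tau) = exp(-0.00313*46.0) = 0.8659051
k_eff = k_inf * P_TNL * P_FNL = 0.8427186 * 0.9514576 * 0.8659051
k_eff = 0.69429

0.69429


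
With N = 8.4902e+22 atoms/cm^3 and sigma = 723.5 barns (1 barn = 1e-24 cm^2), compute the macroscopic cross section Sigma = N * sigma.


Sigma = N * sigma_barns * 1e-24
Sigma = 8.4902e+22 * 723.5 * 1e-24
Sigma = 61.427 /cm

61.427


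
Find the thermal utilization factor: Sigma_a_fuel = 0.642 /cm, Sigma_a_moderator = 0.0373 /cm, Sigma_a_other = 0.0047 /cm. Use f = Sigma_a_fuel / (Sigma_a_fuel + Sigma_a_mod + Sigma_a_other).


f = Sigma_a_fuel / (Sigma_a_fuel + Sigma_a_mod + Sigma_a_other)
f = 0.642 / (0.642 + 0.0373 + 0.0047)
f = 0.93860

0.93860


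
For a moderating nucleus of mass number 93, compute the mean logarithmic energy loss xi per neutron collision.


xi = 1 + (A-1)^2/(2A) * ln((A-1)/(A+1))
xi = 1 + (93-1)^2/(2*93) * ln((93-1)/(93 +1))
xi = 0.021352

0.021352


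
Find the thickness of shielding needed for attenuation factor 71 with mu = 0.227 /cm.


x = ln(factor) / mu
x = ln(71) / 0.227
x = 18.778 cm

18.778


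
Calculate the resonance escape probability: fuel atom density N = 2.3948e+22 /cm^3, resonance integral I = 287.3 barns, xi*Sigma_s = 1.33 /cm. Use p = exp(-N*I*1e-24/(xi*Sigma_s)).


p = exp(-N * I * 1e-24 / (xi*Sigma_s))
p = exp(-2.3948e+22 * 287.3 * 1e-24 / 1.33)
p = 0.0056668

0.0056668


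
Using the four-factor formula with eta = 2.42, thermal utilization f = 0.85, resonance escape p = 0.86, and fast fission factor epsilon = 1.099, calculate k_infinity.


k_inf = eta * f * p * epsilon
k_inf = 2.42 * 0.85 * 0.86 * 1.099
k_inf = 1.9442

1.9442


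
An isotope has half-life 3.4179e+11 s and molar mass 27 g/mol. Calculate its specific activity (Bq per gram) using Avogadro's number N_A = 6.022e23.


lambda = ln(2) / t_half = ln(2) / 3.4179e+11 = 2.027991e-12 /s
SA = lambda * N_A / M
SA = 2.027991e-12 * 6.022e23 / 27
SA = 4.5232e+10 Bq/g

4.5232e+10


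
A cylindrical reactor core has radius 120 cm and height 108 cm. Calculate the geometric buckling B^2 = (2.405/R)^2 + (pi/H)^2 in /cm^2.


B^2 = (2.405/R)^2 + (pi/H)^2
B^2 = (2.405/120)^2 + (pi/108)^2
B^2 = 0.0012478 /cm^2

0.0012478


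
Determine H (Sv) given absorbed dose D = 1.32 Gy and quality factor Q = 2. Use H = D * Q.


H = D * Q
H = 1.32 * 2
H = 2.6400 Sv

2.6400


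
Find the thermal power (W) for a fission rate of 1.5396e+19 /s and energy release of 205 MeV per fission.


P = fission_rate * E_MeV * 1.602e-13
P = 1.5396e+19 * 205 * 1.602e-13
P = 5.0562e+08 W

5.0562e+08


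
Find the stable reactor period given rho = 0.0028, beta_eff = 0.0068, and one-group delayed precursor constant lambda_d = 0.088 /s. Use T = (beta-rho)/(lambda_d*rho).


T = (beta - rho) / (lambda_d * rho)
T = (0.0068 - 0.0028) / (0.088 * 0.0028)
T = 16.234 s

16.234


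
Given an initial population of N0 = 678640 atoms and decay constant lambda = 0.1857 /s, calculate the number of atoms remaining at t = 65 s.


N = N0 * exp(-lambda * t)
N = 678640 * exp(-0.1857 * 65)
N = 3.8859

3.8859


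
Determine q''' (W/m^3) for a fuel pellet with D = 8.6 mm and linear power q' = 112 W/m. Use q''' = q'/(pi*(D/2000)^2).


r = D / 2 / 1000 = 8.6 / 2 / 1000 = 0.0043 m
q''' = q' / (pi * r^2)
q''' = 112 / (pi * 0.0043^2)
q''' = 1.9281e+06 W/m^3

1.9281e+06


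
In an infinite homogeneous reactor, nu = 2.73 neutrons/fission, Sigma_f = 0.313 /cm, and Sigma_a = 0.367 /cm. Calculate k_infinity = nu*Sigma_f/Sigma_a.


k_inf = nu * Sigma_f / Sigma_a
k_inf = 2.73 * 0.313 / 0.367
k_inf = 2.3283

2.3283


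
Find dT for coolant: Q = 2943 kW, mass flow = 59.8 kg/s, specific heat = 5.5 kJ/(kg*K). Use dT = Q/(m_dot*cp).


dT = Q / (m_dot * cp)
dT = 2943 / (59.8 * 5.5)
dT = 8.9480 C

8.9480


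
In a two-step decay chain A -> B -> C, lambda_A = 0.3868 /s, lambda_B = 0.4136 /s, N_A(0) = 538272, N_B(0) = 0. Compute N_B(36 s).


N_B(t) = lambda_A * N_A0 / (lambda_B - lambda_A) * [exp(-lambda_A*t) - exp(-lambda_B*t)]
exp(-0.3868*36) = 8.964709e-07; exp(-0.4136*36) = 3.416087e-07
N_B = 0.3868 * 538272 / (0.4136 - 0.3868) * (8.964709e-07 - 3.416087e-07)
N_B = 4.3106

4.3106


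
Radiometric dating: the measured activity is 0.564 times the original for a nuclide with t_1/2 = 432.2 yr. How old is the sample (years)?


lambda = ln(2) / t_half = ln(2) / 432.2 = 0.001603765 /yr
t = -ln(A/A0) / lambda
t = -ln(0.564) / 0.001603765
t = 357.10 yr

357.10


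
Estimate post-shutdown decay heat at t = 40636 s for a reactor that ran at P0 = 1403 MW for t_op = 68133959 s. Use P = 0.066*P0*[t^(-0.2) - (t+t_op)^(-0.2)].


P/P0 = 0.066 * [t^(-0.2) - (t + t_op)^(-0.2)]
P/P0 = 0.066 * [40636^(-0.2) - (40636 + 68133959)^(-0.2)]
P/P0 = 0.066 * [0.1197341 - 0.02711911] = 0.006112589
P = 1403 * 0.006112589 = 8.5760 MW

8.5760


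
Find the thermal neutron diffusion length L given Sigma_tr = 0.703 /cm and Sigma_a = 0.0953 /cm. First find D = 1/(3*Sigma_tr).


D = 1 / (3 * Sigma_tr) = 1 / (3 * 0.703) = 0.4741584 cm
L = sqrt(D / Sigma_a)
L = sqrt(0.4741584 / 0.0953)
L = 2.2306 cm

2.2306


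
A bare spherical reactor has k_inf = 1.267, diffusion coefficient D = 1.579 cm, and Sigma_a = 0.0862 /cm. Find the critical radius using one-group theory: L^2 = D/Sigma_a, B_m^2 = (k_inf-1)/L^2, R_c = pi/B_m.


L^2 = D / Sigma_a = 1.579 / 0.0862 = 18.31787 cm^2
B_m^2 = (k_inf - 1) / L^2 = (1.267 - 1) / 18.31787 = 0.01457593 /cm^2
For a bare sphere: B_g = pi/R, so R_c = pi / sqrt(B_m^2)
R_c = pi / sqrt(0.01457593) = 26.021 cm

26.021


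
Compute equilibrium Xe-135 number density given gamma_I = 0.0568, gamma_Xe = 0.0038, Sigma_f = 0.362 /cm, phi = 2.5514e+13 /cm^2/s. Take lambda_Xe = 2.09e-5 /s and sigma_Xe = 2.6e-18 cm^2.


Xe_eq = (gamma_I + gamma_Xe) * Sigma_f * phi / (lambda_Xe + sigma_Xe * phi)
Numerator = (0.0568 + 0.0038) * 0.362 * 2.5514e+13 = 5.597057e+11
Denominator = 2.09e-5 + 2.6e-18 * 2.5514e+13 = 8.723640e-05
Xe_eq = 5.597057e+11 / 8.723640e-05 = 6.4160e+15 /cm^3

6.4160e+15


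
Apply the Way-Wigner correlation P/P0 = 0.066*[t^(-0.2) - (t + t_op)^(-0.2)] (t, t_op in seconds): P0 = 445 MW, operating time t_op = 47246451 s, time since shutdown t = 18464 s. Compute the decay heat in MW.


P/P0 = 0.066 * [t^(-0.2) - (t + t_op)^(-0.2)]
P/P0 = 0.066 * [18464^(-0.2) - (18464 + 47246451)^(-0.2)]
P/P0 = 0.066 * [0.1401957 - 0.02918047] = 0.007327005
P = 445 * 0.007327005 = 3.2605 MW

3.2605


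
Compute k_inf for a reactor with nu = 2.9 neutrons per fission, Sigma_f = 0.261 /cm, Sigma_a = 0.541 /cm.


k_inf = nu * Sigma_f / Sigma_a
k_inf = 2.9 * 0.261 / 0.541
k_inf = 1.3991

1.3991


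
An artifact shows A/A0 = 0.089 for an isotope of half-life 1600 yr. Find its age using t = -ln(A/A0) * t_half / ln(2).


lambda = ln(2) / t_half = ln(2) / 1600 = 4.332170e-04 /yr
t = -ln(A/A0) / lambda
t = -ln(0.089) / 4.332170e-04
t = 5584.1 yr

5584.1


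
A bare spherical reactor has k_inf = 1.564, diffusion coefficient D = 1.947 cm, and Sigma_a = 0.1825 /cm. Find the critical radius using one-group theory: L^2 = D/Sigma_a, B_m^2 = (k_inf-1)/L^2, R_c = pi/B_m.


L^2 = D / Sigma_a = 1.947 / 0.1825 = 10.66849 cm^2
B_m^2 = (k_inf - 1) / L^2 = (1.564 - 1) / 10.66849 = 0.05286596 /cm^2
For a bare sphere: B_g = pi/R, so R_c = pi / sqrt(B_m^2)
R_c = pi / sqrt(0.05286596) = 13.663 cm

13.663


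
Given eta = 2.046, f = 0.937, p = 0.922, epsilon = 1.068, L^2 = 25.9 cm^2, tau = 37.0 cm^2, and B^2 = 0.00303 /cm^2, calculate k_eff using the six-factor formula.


k_inf = eta*f*p*eps = 2.046*0.937*0.922*1.068 = 1.887763
P_TNL = 1/(1 + L^2*B^2) = 1/(1 + 25.9*0.00303) = 0.9272335
P_FNL = exp(-B^2*tau) = exp(-0.00303*37.0) = 0.8939459
k_eff = k_inf * P_TNL * P_FNL = 1.887763 * 0.9272335 * 0.8939459
k_eff = 1.5648

1.5648


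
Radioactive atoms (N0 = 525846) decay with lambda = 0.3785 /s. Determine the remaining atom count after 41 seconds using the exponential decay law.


N = N0 * exp(-lambda * t)
N = 525846 * exp(-0.3785 * 41)
N = 0.095777

0.095777


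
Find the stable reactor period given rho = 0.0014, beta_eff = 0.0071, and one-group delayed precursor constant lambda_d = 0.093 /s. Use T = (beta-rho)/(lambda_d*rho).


T = (beta - rho) / (lambda_d * rho)
T = (0.0071 - 0.0014) / (0.093 * 0.0014)
T = 43.779 s

43.779


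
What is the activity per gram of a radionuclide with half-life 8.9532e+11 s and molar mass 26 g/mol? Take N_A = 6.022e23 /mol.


lambda = ln(2) / t_half = ln(2) / 8.9532e+11 = 7.741893e-13 /s
SA = lambda * N_A / M
SA = 7.741893e-13 * 6.022e23 / 26
SA = 1.7931e+10 Bq/g

1.7931e+10


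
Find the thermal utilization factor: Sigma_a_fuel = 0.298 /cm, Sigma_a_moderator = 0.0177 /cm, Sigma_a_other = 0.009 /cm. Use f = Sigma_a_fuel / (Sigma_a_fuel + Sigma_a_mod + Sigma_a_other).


f = Sigma_a_fuel / (Sigma_a_fuel + Sigma_a_mod + Sigma_a_other)
f = 0.298 / (0.298 + 0.0177 + 0.009)
f = 0.91777

0.91777


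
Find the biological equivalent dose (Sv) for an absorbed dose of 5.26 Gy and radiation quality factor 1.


H = D * Q
H = 5.26 * 1
H = 5.2600 Sv

5.2600


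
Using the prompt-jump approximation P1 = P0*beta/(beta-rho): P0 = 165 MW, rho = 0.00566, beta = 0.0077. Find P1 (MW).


P1/P0 = beta / (beta - rho)
P1/P0 = 0.0077 / (0.0077 - 0.00566) = 3.774510
P1 = 165 * 3.774510 = 622.79 MW

622.79


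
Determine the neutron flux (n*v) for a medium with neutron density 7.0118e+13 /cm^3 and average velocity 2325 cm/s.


phi = n * v
phi = 7.0118e+13 * 2325
phi = 1.6302e+17 /cm^2/s

1.6302e+17


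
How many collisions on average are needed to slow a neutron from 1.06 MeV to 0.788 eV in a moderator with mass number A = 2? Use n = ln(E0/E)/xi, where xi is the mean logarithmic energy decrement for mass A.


xi = 1 + (A-1)^2/(2A)*ln((A-1)/(A+1)) = 0.7253469 (for A = 2)
n = ln(E0/E) / xi
n = ln(1.06e6 / 0.788) / 0.7253469
n = ln(1.345178e+06) / 0.7253469 = 19.456

19.456


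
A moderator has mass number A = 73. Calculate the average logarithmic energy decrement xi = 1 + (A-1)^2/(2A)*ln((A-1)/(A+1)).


xi = 1 + (A-1)^2/(2A) * ln((A-1)/(A+1))
xi = 1 + (73-1)^2/(2*73) * ln((73-1)/(73 +1))
xi = 0.027149

0.027149


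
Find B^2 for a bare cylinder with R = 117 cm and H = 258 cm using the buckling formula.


B^2 = (2.405/R)^2 + (pi/H)^2
B^2 = (2.405/117)^2 + (pi/258)^2
B^2 = 5.7080e-04 /cm^2

5.7080e-04


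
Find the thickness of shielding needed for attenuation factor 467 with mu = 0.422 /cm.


x = ln(factor) / mu
x = ln(467) / 0.422
x = 14.565 cm

14.565


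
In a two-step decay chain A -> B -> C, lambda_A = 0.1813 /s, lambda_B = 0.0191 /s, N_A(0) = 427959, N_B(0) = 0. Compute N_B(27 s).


N_B(t) = lambda_A * N_A0 / (lambda_B - lambda_A) * [exp(-lambda_A*t) - exp(-lambda_B*t)]
exp(-0.1813*27) = 0.007483161; exp(-0.0191*27) = 0.5970825
N_B = 0.1813 * 427959 / (0.0191 - 0.1813) * (0.007483161 - 0.5970825)
N_B = 282037

282037


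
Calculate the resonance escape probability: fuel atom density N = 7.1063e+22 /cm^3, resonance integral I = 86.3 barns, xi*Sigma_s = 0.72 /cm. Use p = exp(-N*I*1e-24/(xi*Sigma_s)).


p = exp(-N * I * 1e-24 / (xi*Sigma_s))
p = exp(-7.1063e+22 * 86.3 * 1e-24 / 0.72)
p = 1.9990e-04

1.9990e-04


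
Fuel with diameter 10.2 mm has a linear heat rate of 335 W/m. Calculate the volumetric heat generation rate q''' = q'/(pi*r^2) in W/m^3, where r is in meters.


r = D / 2 / 1000 = 10.2 / 2 / 1000 = 0.0051 m
q''' = q' / (pi * r^2)
q''' = 335 / (pi * 0.0051^2)
q''' = 4.0997e+06 W/m^3

4.0997e+06


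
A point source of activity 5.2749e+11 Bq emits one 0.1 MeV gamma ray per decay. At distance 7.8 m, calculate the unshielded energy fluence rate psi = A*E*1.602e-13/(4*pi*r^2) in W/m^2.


psi = A * E * 1.602e-13 / (4*pi*r^2)
psi = 5.2749e+11 * 0.1 * 1.602e-13 / (4*pi*7.8^2)
psi = 1.1053e-05 W/m^2

1.1053e-05


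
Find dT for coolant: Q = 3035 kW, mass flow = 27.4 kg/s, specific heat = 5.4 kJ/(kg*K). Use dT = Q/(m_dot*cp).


dT = Q / (m_dot * cp)
dT = 3035 / (27.4 * 5.4)
dT = 20.512 C

20.512


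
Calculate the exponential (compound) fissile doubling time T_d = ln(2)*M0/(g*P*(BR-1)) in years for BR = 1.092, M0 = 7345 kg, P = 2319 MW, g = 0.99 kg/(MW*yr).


Breeding gain G = BR - 1 = 1.092 - 1 = 0.092
Fissile production rate = g * P * G = 0.99 * 2319 * 0.092 = 211.21452 kg/yr
T_d = ln(2) * M0 / (g * P * G)
T_d = ln(2) * 7345 / 211.21452 = 24.104 yr

24.104


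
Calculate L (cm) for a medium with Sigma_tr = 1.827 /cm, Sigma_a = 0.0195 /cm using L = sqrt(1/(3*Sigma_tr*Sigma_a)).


D = 1 / (3 * Sigma_tr) = 1 / (3 * 1.827) = 0.1824485 cm
L = sqrt(D / Sigma_a)
L = sqrt(0.1824485 / 0.0195)
L = 3.0588 cm

3.0588


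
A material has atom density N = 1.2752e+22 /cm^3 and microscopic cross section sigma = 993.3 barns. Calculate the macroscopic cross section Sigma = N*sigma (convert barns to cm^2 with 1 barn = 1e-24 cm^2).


Sigma = N * sigma_barns * 1e-24
Sigma = 1.2752e+22 * 993.3 * 1e-24
Sigma = 12.667 /cm

12.667


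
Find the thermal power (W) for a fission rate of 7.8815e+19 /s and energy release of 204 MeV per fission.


P = fission_rate * E_MeV * 1.602e-13
P = 7.8815e+19 * 204 * 1.602e-13
P = 2.5757e+09 W

2.5757e+09


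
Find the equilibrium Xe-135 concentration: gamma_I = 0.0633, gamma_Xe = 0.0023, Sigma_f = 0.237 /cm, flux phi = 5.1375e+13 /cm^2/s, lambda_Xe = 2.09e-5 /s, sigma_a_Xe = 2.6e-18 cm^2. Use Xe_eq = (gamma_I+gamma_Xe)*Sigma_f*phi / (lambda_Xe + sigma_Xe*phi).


Xe_eq = (gamma_I + gamma_Xe) * Sigma_f * phi / (lambda_Xe + sigma_Xe * phi)
Numerator = (0.0633 + 0.0023) * 0.237 * 5.1375e+13 = 7.987374e+11
Denominator = 2.09e-5 + 2.6e-18 * 5.1375e+13 = 1.544750e-04
Xe_eq = 7.987374e+11 / 1.544750e-04 = 5.1707e+15 /cm^3

5.1707e+15


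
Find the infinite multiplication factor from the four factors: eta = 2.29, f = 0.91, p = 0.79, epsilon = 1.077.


k_inf = eta * f * p * epsilon
k_inf = 2.29 * 0.91 * 0.79 * 1.077
k_inf = 1.7730

1.7730


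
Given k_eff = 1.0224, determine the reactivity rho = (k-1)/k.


rho = (k_eff - 1) / k_eff
rho = (1.0224 - 1) / 1.0224
rho = 0.021909

0.021909


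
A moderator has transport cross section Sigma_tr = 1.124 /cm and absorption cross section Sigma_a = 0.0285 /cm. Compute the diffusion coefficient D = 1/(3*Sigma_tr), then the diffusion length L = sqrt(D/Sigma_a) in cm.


D = 1 / (3 * Sigma_tr) = 1 / (3 * 1.124) = 0.2965599 cm
L = sqrt(D / Sigma_a)
L = sqrt(0.2965599 / 0.0285)
L = 3.2258 cm

3.2258


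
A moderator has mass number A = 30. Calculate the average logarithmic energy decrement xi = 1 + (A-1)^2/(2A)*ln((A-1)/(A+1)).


xi = 1 + (A-1)^2/(2A) * ln((A-1)/(A+1))
xi = 1 + (30-1)^2/(2*30) * ln((30-1)/(30 +1))
xi = 0.065209

0.065209


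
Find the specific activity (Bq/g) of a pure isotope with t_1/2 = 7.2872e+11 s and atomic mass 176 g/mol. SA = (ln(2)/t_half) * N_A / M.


lambda = ln(2) / t_half = ln(2) / 7.2872e+11 = 9.511845e-13 /s
SA = lambda * N_A / M
SA = 9.511845e-13 * 6.022e23 / 176
SA = 3.2546e+09 Bq/g

3.2546e+09


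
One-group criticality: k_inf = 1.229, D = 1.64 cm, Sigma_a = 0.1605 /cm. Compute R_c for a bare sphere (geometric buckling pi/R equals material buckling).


L^2 = D / Sigma_a = 1.64 / 0.1605 = 10.21807 cm^2
B_m^2 = (k_inf - 1) / L^2 = (1.229 - 1) / 10.21807 = 0.02241128 /cm^2
For a bare sphere: B_g = pi/R, so R_c = pi / sqrt(B_m^2)
R_c = pi / sqrt(0.02241128) = 20.985 cm

20.985


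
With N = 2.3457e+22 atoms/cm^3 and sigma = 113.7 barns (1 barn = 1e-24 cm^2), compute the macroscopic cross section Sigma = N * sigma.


Sigma = N * sigma_barns * 1e-24
Sigma = 2.3457e+22 * 113.7 * 1e-24
Sigma = 2.6671 /cm

2.6671


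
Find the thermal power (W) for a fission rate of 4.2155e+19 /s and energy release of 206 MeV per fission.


P = fission_rate * E_MeV * 1.602e-13
P = 4.2155e+19 * 206 * 1.602e-13
P = 1.3912e+09 W

1.3912e+09


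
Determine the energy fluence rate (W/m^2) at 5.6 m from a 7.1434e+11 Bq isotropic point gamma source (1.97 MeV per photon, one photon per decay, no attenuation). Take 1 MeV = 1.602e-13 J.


psi = A * E * 1.602e-13 / (4*pi*r^2)
psi = 7.1434e+11 * 1.97 * 1.602e-13 / (4*pi*5.6^2)
psi = 5.7207e-04 W/m^2

5.7207e-04


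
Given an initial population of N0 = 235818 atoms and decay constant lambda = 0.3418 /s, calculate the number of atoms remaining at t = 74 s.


N = N0 * exp(-lambda * t)
N = 235818 * exp(-0.3418 * 74)
N = 2.4428e-06

2.4428e-06


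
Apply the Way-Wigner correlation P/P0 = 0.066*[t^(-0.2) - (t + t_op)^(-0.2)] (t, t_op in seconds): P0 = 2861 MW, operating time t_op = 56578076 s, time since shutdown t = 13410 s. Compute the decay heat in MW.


P/P0 = 0.066 * [t^(-0.2) - (t + t_op)^(-0.2)]
P/P0 = 0.066 * [13410^(-0.2) - (13410 + 56578076)^(-0.2)]
P/P0 = 0.066 * [0.1494563 - 0.02814815] = 0.008006338
P = 2861 * 0.008006338 = 22.906 MW

22.906


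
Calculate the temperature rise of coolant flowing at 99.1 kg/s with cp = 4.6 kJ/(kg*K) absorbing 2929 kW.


dT = Q / (m_dot * cp)
dT = 2929 / (99.1 * 4.6)
dT = 6.4252 C

6.4252


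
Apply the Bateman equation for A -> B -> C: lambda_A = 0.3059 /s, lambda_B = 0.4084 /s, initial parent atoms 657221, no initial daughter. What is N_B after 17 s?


N_B(t) = lambda_A * N_A0 / (lambda_B - lambda_A) * [exp(-lambda_A*t) - exp(-lambda_B*t)]
exp(-0.3059*17) = 0.005514910; exp(-0.4084*17) = 9.655622e-04
N_B = 0.3059 * 657221 / (0.4084 - 0.3059) * (0.005514910 - 9.655622e-04)
N_B = 8923.1

8923.1


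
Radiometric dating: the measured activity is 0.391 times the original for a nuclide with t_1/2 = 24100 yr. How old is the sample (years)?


lambda = ln(2) / t_half = ln(2) / 24100 = 2.876129e-05 /yr
t = -ln(A/A0) / lambda
t = -ln(0.391) / 2.876129e-05
t = 32650 yr

32650


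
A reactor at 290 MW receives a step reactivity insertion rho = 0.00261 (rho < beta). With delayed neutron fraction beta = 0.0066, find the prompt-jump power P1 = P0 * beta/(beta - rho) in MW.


P1/P0 = beta / (beta - rho)
P1/P0 = 0.0066 / (0.0066 - 0.00261) = 1.654135
P1 = 290 * 1.654135 = 479.70 MW

479.70


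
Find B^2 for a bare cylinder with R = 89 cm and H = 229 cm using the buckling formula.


B^2 = (2.405/R)^2 + (pi/H)^2
B^2 = (2.405/89)^2 + (pi/229)^2
B^2 = 9.1842e-04 /cm^2

9.1842e-04


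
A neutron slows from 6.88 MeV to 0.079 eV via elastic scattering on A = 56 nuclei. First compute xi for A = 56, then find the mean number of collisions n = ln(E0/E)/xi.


xi = 1 + (A-1)^2/(2A)*ln((A-1)/(A+1)) = 0.03529286 (for A = 56)
n = ln(E0/E) / xi
n = ln(6.88e6 / 0.079) / 0.03529286
n = ln(8.708861e+07) / 0.03529286 = 518.02

518.02


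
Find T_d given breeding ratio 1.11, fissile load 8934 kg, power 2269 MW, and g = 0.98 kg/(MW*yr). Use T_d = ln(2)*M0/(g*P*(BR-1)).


Breeding gain G = BR - 1 = 1.11 - 1 = 0.11
Fissile production rate = g * P * G = 0.98 * 2269 * 0.11 = 244.5982 kg/yr
T_d = ln(2) * M0 / (g * P * G)
T_d = ln(2) * 8934 / 244.5982 = 25.317 yr

25.317
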